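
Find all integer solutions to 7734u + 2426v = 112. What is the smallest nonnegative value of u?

gcd(7734, 2426) = 2.
2 divides 112, so solutions exist.
By Bézout, 7734·(-133) + 2426·(424) = 2.
Scale by 112/2 = 56: (u₀, v₀) = (-7448, 23744).
General solution: u = -7448 + 1213t, v = 23744 - 3867t for integer t.
u ≥ 0: smallest is -7448 mod 1213 = 1043 (at t = 7), with v = -3325.

1043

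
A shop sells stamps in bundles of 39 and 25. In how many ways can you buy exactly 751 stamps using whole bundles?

Need nonnegative integers with 39j + 25k = 751.
gcd(39, 25) = 1, and 39·(9) + 25·(-14) = 1.
So (j₀, k₀) = (6759, -10514); general j = 6759 + 25t, k = -10514 - 39t.
j ≥ 0 ⇒ t ≥ -270; k ≥ 0 ⇒ t ≤ -270. That's 1 value of t.

1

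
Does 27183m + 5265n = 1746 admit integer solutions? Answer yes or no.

gcd(27183, 5265) = 39.
39 does not divide 1746 (remainder 30), so no integer solutions.

no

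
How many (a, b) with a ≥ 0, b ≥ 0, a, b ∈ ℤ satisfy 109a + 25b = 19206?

gcd(109, 25):
  109 = 4*25 + 9
  25 = 2*9 + 7
  9 = 1*7 + 2
  7 = 3*2 + 1
  2 = 2*1
so gcd(109, 25) = 1.
Back-substitute for Bézout coefficients:
  1 = 7 - 3*2
  ... = 109*(-11) + 25*(48)
Scale by 19206: one solution is (-211266, 921888). Reduce a mod 25: (9, 729).
General: a = 9 + 25t, b = 729 - 109t.
a ≥ 0 ⇒ t ≥ 0; b ≥ 0 ⇒ t ≤ 6. So t ∈ [0, 6]: 7 solutions.

7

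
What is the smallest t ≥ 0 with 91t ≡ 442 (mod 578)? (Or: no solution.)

170

gcd(578, 91) = 1  (578 = 6*91 + 32, 91 = 2*32 + 27, 32 = 1*27 + 5, 27 = 5*5 + 2, 5 = 2*2 + 1, 2 = 2*1).
1 divides 442, so solutions exist.
Back-substituting, 91*(-235) + 578*(37) = 1.
So 91*(-235) ≡ 1 (mod 578); multiply by 442: t ≡ -103870 (mod 578).
Smallest nonnegative: t = -103870 mod 578 = 170.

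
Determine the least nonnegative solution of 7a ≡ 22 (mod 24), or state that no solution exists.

gcd(24, 7) = 1  (24 = 3×7 + 3, 7 = 2×3 + 1, 3 = 3×1).
1 divides 22, so solutions exist.
Back-substituting, 7×(7) + 24×(-2) = 1.
So 7×(7) ≡ 1 (mod 24); multiply by 22: a ≡ 154 (mod 24).
Smallest nonnegative: a = 154 mod 24 = 10.

10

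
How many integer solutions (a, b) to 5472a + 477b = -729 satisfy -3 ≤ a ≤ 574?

gcd(5472, 477):
  5472 = 11·477 + 225
  477 = 2·225 + 27
  225 = 8·27 + 9
  27 = 3·9
so gcd(5472, 477) = 9.
Back-substitute for Bézout coefficients:
  9 = 225 - 8·27
  ... = 5472·(17) + 477·(-195)
Scale by -81: particular solution (-1377, 15795); reduce a mod 53: (1, -13).
General solution: a = 1 + 53t, b = -13 - 608t for integer t.
-3 ≤ 1 + 53t ≤ 574 gives t ∈ [0, 10], which is 11 values.

11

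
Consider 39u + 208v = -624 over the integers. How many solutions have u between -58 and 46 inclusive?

gcd(208, 39) = 13  (208 = 5·39 + 13, 39 = 3·13).
Back-substituting, 39·(-5) + 208·(1) = 13.
Scale by -48: particular solution (240, -48); reduce u mod 16: (0, -3).
General solution: u = 0 + 16t, v = -3 - 3t for integer t.
-58 ≤ 0 + 16t ≤ 46 gives t ∈ [-3, 2], which is 6 values.

6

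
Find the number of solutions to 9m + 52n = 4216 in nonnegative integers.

9

gcd(52, 9) = 1.
By Bézout, 9·(-23) + 52·(4) = 1.
One solution: (12, 79).
General: m = 12 + 52t, n = 79 - 9t.
m ≥ 0 ⇒ t ≥ 0; n ≥ 0 ⇒ t ≤ 8. So t ∈ [0, 8]: 9 solutions.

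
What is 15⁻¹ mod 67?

gcd(67, 15):
  67 = 4·15 + 7
  15 = 2·7 + 1
  7 = 7·1
so gcd(67, 15) = 1.
Back-substitute for Bézout coefficients:
  1 = 15 - 2·7
  ... = 15·(9) + 67·(-2)
So 15·9 ≡ 1 (mod 67), and 9 mod 67 = 9.

9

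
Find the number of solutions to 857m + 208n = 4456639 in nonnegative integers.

25

gcd(857, 208):
  857 = 4·208 + 25
  208 = 8·25 + 8
  25 = 3·8 + 1
  8 = 8·1
so gcd(857, 208) = 1.
Back-substitute for Bézout coefficients:
  1 = 25 - 3·8
  ... = 857·(25) + 208·(-103)
Scale by 4456639: one solution is (111415975, -459033817). Reduce m mod 208: (151, 20804).
General: m = 151 + 208t, n = 20804 - 857t.
m ≥ 0 ⇒ t ≥ 0; n ≥ 0 ⇒ t ≤ 24. So t ∈ [0, 24]: 25 solutions.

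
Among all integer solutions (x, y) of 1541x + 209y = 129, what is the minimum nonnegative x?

74

gcd(1541, 209) = 1  (1541 = 7*209 + 78, 209 = 2*78 + 53, 78 = 1*53 + 25, 53 = 2*25 + 3, 25 = 8*3 + 1, 3 = 3*1).
1 divides 129, so solutions exist.
Back-substituting, 1541*(67) + 209*(-494) = 1.
Scale by 129/1 = 129: (x₀, y₀) = (8643, -63726).
General solution: x = 8643 + 209t, y = -63726 - 1541t for integer t.
x ≥ 0: smallest is 8643 mod 209 = 74 (at t = -41), with y = -545.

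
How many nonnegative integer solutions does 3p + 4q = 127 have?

gcd(4, 3) = 1  (4 = 1·3 + 1, 3 = 3·1).
Back-substituting, 3·(-1) + 4·(1) = 1.
Scale by 127: one solution is (-127, 127). Reduce p mod 4: (1, 31).
General: p = 1 + 4t, q = 31 - 3t.
p ≥ 0 ⇒ t ≥ 0; q ≥ 0 ⇒ t ≤ 10. So t ∈ [0, 10]: 11 solutions.

11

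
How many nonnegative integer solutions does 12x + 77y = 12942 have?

14

gcd(77, 12) = 1.
By Bézout, 12*(-32) + 77*(5) = 1.
One solution: (39, 162).
General: x = 39 + 77t, y = 162 - 12t.
x ≥ 0 ⇒ t ≥ 0; y ≥ 0 ⇒ t ≤ 13. So t ∈ [0, 13]: 14 solutions.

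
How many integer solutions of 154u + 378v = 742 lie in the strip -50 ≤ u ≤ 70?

gcd(378, 154) = 14  (378 = 2·154 + 70, 154 = 2·70 + 14, 70 = 5·14).
Back-substituting, 154·(5) + 378·(-2) = 14.
Scale by 53: particular solution (265, -106); reduce u mod 27: (22, -7).
General solution: u = 22 + 27t, v = -7 - 11t for integer t.
-50 ≤ 22 + 27t ≤ 70 gives t ∈ [-2, 1], which is 4 values.

4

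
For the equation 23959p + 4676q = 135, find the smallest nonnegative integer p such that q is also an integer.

gcd(23959, 4676) = 1.
1 divides 135, so solutions exist.
By Bézout, 23959*(2019) + 4676*(-10345) = 1.
Scale by 135/1 = 135: (p₀, q₀) = (272565, -1396575).
General solution: p = 272565 + 4676t, q = -1396575 - 23959t for integer t.
p ≥ 0: smallest is 272565 mod 4676 = 1357 (at t = -58), with q = -6953.

1357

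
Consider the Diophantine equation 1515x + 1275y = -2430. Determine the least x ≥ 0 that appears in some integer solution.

gcd(1515, 1275) = 15  (1515 = 1·1275 + 240, 1275 = 5·240 + 75, 240 = 3·75 + 15, 75 = 5·15).
15 divides -2430, so solutions exist.
Back-substituting, 1515·(16) + 1275·(-19) = 15.
Scale by -2430/15 = -162: (x₀, y₀) = (-2592, 3078).
General solution: x = -2592 + 85t, y = 3078 - 101t for integer t.
x ≥ 0: smallest is -2592 mod 85 = 43 (at t = 31), with y = -53.

43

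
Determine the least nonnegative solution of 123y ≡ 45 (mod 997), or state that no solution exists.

49

gcd(997, 123) = 1.
1 divides 45, so solutions exist.
By Bézout, 123*(-154) + 997*(19) = 1.
So 123*(-154) ≡ 1 (mod 997); multiply by 45: y ≡ -6930 (mod 997).
Smallest nonnegative: y = -6930 mod 997 = 49.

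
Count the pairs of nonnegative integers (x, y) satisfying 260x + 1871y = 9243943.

gcd(1871, 260) = 1.
By Bézout, 260×(-367) + 1871×(51) = 1.
One solution: (55, 4933).
General: x = 55 + 1871t, y = 4933 - 260t.
x ≥ 0 ⇒ t ≥ 0; y ≥ 0 ⇒ t ≤ 18. So t ∈ [0, 18]: 19 solutions.

19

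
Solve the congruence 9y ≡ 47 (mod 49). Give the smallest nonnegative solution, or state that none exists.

27

gcd(49, 9) = 1  (49 = 5*9 + 4, 9 = 2*4 + 1, 4 = 4*1).
1 divides 47, so solutions exist.
Back-substituting, 9*(11) + 49*(-2) = 1.
So 9*(11) ≡ 1 (mod 49); multiply by 47: y ≡ 517 (mod 49).
Smallest nonnegative: y = 517 mod 49 = 27.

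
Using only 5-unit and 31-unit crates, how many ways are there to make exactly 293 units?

Need nonnegative integers with 5j + 31k = 293.
gcd(5, 31) = 1, and 5·(-6) + 31·(1) = 1.
So (j₀, k₀) = (-1758, 293); general j = -1758 + 31t, k = 293 - 5t.
j ≥ 0 ⇒ t ≥ 57; k ≥ 0 ⇒ t ≤ 58. That's 2 values of t.

2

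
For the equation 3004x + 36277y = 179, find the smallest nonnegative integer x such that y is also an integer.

10446

gcd(36277, 3004):
  36277 = 12·3004 + 229
  3004 = 13·229 + 27
  229 = 8·27 + 13
  27 = 2·13 + 1
  13 = 13·1
so gcd(36277, 3004) = 1.
1 divides 179, so solutions exist.
Back-substitute for Bézout coefficients:
  1 = 27 - 2·13
  ... = 3004·(2693) + 36277·(-223)
Scale by 179/1 = 179: (x₀, y₀) = (482047, -39917).
General solution: x = 482047 + 36277t, y = -39917 - 3004t for integer t.
x ≥ 0: smallest is 482047 mod 36277 = 10446 (at t = -13), with y = -865.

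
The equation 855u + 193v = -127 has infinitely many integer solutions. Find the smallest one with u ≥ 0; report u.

gcd(855, 193) = 1.
1 divides -127, so solutions exist.
By Bézout, 855·(-93) + 193·(412) = 1.
Scale by -127/1 = -127: (u₀, v₀) = (11811, -52324).
General solution: u = 11811 + 193t, v = -52324 - 855t for integer t.
u ≥ 0: smallest is 11811 mod 193 = 38 (at t = -61), with v = -169.

38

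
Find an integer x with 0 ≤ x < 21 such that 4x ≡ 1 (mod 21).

gcd(21, 4):
  21 = 5·4 + 1
  4 = 4·1
so gcd(21, 4) = 1.
Back-substitute for Bézout coefficients:
  1 = 21 - 5·4
  ... = 4·(-5) + 21·(1)
So 4·-5 ≡ 1 (mod 21), and -5 mod 21 = 16.

16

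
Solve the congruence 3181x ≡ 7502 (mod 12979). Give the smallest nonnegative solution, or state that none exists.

3038

gcd(12979, 3181) = 1.
1 divides 7502, so solutions exist.
By Bézout, 3181×(-3003) + 12979×(736) = 1.
So 3181×(-3003) ≡ 1 (mod 12979); multiply by 7502: x ≡ -22528506 (mod 12979).
Smallest nonnegative: x = -22528506 mod 12979 = 3038.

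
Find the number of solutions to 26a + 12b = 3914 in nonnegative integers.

gcd(26, 12) = 2.
By Bézout, 26*(1) + 12*(-2) = 2.
One solution: (1, 324).
General: a = 1 + 6t, b = 324 - 13t.
a ≥ 0 ⇒ t ≥ 0; b ≥ 0 ⇒ t ≤ 24. So t ∈ [0, 24]: 25 solutions.

25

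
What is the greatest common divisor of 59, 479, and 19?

1

gcd(479, 59) = 1.
gcd(1, 19) = 1.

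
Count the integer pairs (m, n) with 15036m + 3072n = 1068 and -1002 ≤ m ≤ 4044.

20

gcd(15036, 3072) = 12.
By Bézout, 15036×(-19) + 3072×(93) = 12.
Particular solution: (101, -494).
General solution: m = 101 + 256t, n = -494 - 1253t for integer t.
-1002 ≤ 101 + 256t ≤ 4044 gives t ∈ [-4, 15], which is 20 values.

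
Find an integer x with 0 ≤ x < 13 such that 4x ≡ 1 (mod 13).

10

gcd(13, 4) = 1.
By Bézout, 4·(-3) + 13·(1) = 1.
So 4·-3 ≡ 1 (mod 13), and -3 mod 13 = 10.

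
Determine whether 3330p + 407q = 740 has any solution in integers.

gcd(3330, 407):
  3330 = 8×407 + 74
  407 = 5×74 + 37
  74 = 2×37
so gcd(3330, 407) = 37.
37 divides 740, so integer solutions exist.

yes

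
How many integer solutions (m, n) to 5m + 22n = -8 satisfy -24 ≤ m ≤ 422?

gcd(22, 5):
  22 = 4*5 + 2
  5 = 2*2 + 1
  2 = 2*1
so gcd(22, 5) = 1.
Back-substitute for Bézout coefficients:
  1 = 5 - 2*2
  ... = 5*(9) + 22*(-2)
Scale by -8: particular solution (-72, 16); reduce m mod 22: (16, -4).
General solution: m = 16 + 22t, n = -4 - 5t for integer t.
-24 ≤ 16 + 22t ≤ 422 gives t ∈ [-1, 18], which is 20 values.

20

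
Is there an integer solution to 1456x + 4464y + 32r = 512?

gcd(4464, 1456) = 16  (4464 = 3*1456 + 96, 1456 = 15*96 + 16, 96 = 6*16).
gcd(16, 32) = 16.
16 divides 512, so integer solutions exist.

yes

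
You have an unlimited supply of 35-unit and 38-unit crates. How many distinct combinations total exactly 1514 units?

Need nonnegative integers with 35j + 38k = 1514.
gcd(35, 38) = 1, and 35·(-13) + 38·(12) = 1.
So (j₀, k₀) = (-19682, 18168); general j = -19682 + 38t, k = 18168 - 35t.
j ≥ 0 ⇒ t ≥ 518; k ≥ 0 ⇒ t ≤ 519. That's 2 values of t.

2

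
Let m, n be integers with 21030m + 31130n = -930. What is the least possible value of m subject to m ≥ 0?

gcd(31130, 21030) = 10.
10 divides -930, so solutions exist.
By Bézout, 21030*(-225) + 31130*(152) = 10.
Scale by -930/10 = -93: (m₀, n₀) = (20925, -14136).
General solution: m = 20925 + 3113t, n = -14136 - 2103t for integer t.
m ≥ 0: smallest is 20925 mod 3113 = 2247 (at t = -6), with n = -1518.

2247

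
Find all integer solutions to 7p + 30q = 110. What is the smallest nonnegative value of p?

20

gcd(30, 7) = 1.
1 divides 110, so solutions exist.
By Bézout, 7×(13) + 30×(-3) = 1.
Scale by 110/1 = 110: (p₀, q₀) = (1430, -330).
General solution: p = 1430 + 30t, q = -330 - 7t for integer t.
p ≥ 0: smallest is 1430 mod 30 = 20 (at t = -47), with q = -1.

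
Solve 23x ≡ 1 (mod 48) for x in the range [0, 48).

23

gcd(48, 23):
  48 = 2·23 + 2
  23 = 11·2 + 1
  2 = 2·1
so gcd(48, 23) = 1.
Back-substitute for Bézout coefficients:
  1 = 23 - 11·2
  ... = 23·(23) + 48·(-11)
So 23·23 ≡ 1 (mod 48), and 23 mod 48 = 23.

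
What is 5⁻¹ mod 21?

17

gcd(21, 5):
  21 = 4*5 + 1
  5 = 5*1
so gcd(21, 5) = 1.
Back-substitute for Bézout coefficients:
  1 = 21 - 4*5
  ... = 5*(-4) + 21*(1)
So 5*-4 ≡ 1 (mod 21), and -4 mod 21 = 17.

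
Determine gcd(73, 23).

1

gcd(73, 23):
  73 = 3×23 + 4
  23 = 5×4 + 3
  4 = 1×3 + 1
  3 = 3×1
so gcd(73, 23) = 1.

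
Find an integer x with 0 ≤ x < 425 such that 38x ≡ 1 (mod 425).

302

gcd(425, 38) = 1.
By Bézout, 38×(-123) + 425×(11) = 1.
So 38×-123 ≡ 1 (mod 425), and -123 mod 425 = 302.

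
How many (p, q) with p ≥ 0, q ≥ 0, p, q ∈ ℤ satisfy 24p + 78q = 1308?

4

gcd(78, 24):
  78 = 3×24 + 6
  24 = 4×6
so gcd(78, 24) = 6.
Back-substitute for Bézout coefficients:
  6 = 78 - 3×24
  ... = 24×(-3) + 78×(1)
Scale by 218: one solution is (-654, 218). Reduce p mod 13: (9, 14).
General: p = 9 + 13t, q = 14 - 4t.
p ≥ 0 ⇒ t ≥ 0; q ≥ 0 ⇒ t ≤ 3. So t ∈ [0, 3]: 4 solutions.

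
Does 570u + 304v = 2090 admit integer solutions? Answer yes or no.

gcd(570, 304) = 38  (570 = 1*304 + 266, 304 = 1*266 + 38, 266 = 7*38).
38 divides 2090, so integer solutions exist.

yes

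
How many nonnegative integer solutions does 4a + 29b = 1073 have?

10

gcd(29, 4) = 1  (29 = 7*4 + 1, 4 = 4*1).
Back-substituting, 4*(-7) + 29*(1) = 1.
Scale by 1073: one solution is (-7511, 1073). Reduce a mod 29: (0, 37).
General: a = 0 + 29t, b = 37 - 4t.
a ≥ 0 ⇒ t ≥ 0; b ≥ 0 ⇒ t ≤ 9. So t ∈ [0, 9]: 10 solutions.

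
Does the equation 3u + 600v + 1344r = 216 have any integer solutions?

gcd(600, 3):
  600 = 200·3
so gcd(600, 3) = 3.
gcd(3, 1344) = 3.
3 divides 216, so integer solutions exist.

yes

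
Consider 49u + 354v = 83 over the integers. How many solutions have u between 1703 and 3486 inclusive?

gcd(354, 49) = 1  (354 = 7×49 + 11, 49 = 4×11 + 5, 11 = 2×5 + 1, 5 = 5×1).
Back-substituting, 49×(-65) + 354×(9) = 1.
Scale by 83: particular solution (-5395, 747); reduce u mod 354: (269, -37).
General solution: u = 269 + 354t, v = -37 - 49t for integer t.
1703 ≤ 269 + 354t ≤ 3486 gives t ∈ [5, 9], which is 5 values.

5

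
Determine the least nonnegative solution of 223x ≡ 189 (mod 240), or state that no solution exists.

3

gcd(240, 223):
  240 = 1·223 + 17
  223 = 13·17 + 2
  17 = 8·2 + 1
  2 = 2·1
so gcd(240, 223) = 1.
1 divides 189, so solutions exist.
Back-substitute for Bézout coefficients:
  1 = 17 - 8·2
  ... = 223·(-113) + 240·(105)
So 223·(-113) ≡ 1 (mod 240); multiply by 189: x ≡ -21357 (mod 240).
Smallest nonnegative: x = -21357 mod 240 = 3.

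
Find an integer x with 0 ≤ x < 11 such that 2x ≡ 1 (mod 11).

gcd(11, 2) = 1  (11 = 5·2 + 1, 2 = 2·1).
Back-substituting, 2·(-5) + 11·(1) = 1.
So 2·-5 ≡ 1 (mod 11), and -5 mod 11 = 6.

6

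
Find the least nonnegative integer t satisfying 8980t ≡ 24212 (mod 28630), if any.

gcd(28630, 8980) = 10.
10 does not divide 24212, so the congruence has no solution.

no solution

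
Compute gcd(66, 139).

1

gcd(139, 66):
  139 = 2×66 + 7
  66 = 9×7 + 3
  7 = 2×3 + 1
  3 = 3×1
so gcd(139, 66) = 1.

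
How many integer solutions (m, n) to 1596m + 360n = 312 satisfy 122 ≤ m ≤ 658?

18

gcd(1596, 360):
  1596 = 4*360 + 156
  360 = 2*156 + 48
  156 = 3*48 + 12
  48 = 4*12
so gcd(1596, 360) = 12.
Back-substitute for Bézout coefficients:
  12 = 156 - 3*48
  ... = 1596*(7) + 360*(-31)
Scale by 26: particular solution (182, -806); reduce m mod 30: (2, -8).
General solution: m = 2 + 30t, n = -8 - 133t for integer t.
122 ≤ 2 + 30t ≤ 658 gives t ∈ [4, 21], which is 18 values.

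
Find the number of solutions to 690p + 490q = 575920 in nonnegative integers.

17

gcd(690, 490):
  690 = 1·490 + 200
  490 = 2·200 + 90
  200 = 2·90 + 20
  90 = 4·20 + 10
  20 = 2·10
so gcd(690, 490) = 10.
Back-substitute for Bézout coefficients:
  10 = 90 - 4·20
  ... = 690·(-22) + 490·(31)
Scale by 57592: one solution is (-1267024, 1785352). Reduce p mod 49: (18, 1150).
General: p = 18 + 49t, q = 1150 - 69t.
p ≥ 0 ⇒ t ≥ 0; q ≥ 0 ⇒ t ≤ 16. So t ∈ [0, 16]: 17 solutions.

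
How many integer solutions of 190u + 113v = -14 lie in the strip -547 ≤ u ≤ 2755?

29

gcd(190, 113) = 1.
By Bézout, 190×(-22) + 113×(37) = 1.
Particular solution: (82, -138).
General solution: u = 82 + 113t, v = -138 - 190t for integer t.
-547 ≤ 82 + 113t ≤ 2755 gives t ∈ [-5, 23], which is 29 values.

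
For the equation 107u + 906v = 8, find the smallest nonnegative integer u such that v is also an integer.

gcd(906, 107):
  906 = 8*107 + 50
  107 = 2*50 + 7
  50 = 7*7 + 1
  7 = 7*1
so gcd(906, 107) = 1.
1 divides 8, so solutions exist.
Back-substitute for Bézout coefficients:
  1 = 50 - 7*7
  ... = 107*(-127) + 906*(15)
Scale by 8/1 = 8: (u₀, v₀) = (-1016, 120).
General solution: u = -1016 + 906t, v = 120 - 107t for integer t.
u ≥ 0: smallest is -1016 mod 906 = 796 (at t = 2), with v = -94.

796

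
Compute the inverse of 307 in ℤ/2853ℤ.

2314

gcd(2853, 307) = 1  (2853 = 9×307 + 90, 307 = 3×90 + 37, 90 = 2×37 + 16, 37 = 2×16 + 5, 16 = 3×5 + 1, 5 = 5×1).
Back-substituting, 307×(-539) + 2853×(58) = 1.
So 307×-539 ≡ 1 (mod 2853), and -539 mod 2853 = 2314.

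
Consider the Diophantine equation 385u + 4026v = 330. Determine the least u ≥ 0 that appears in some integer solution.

gcd(4026, 385):
  4026 = 10×385 + 176
  385 = 2×176 + 33
  176 = 5×33 + 11
  33 = 3×11
so gcd(4026, 385) = 11.
11 divides 330, so solutions exist.
Back-substitute for Bézout coefficients:
  11 = 176 - 5×33
  ... = 385×(-115) + 4026×(11)
Scale by 330/11 = 30: (u₀, v₀) = (-3450, 330).
General solution: u = -3450 + 366t, v = 330 - 35t for integer t.
u ≥ 0: smallest is -3450 mod 366 = 210 (at t = 10), with v = -20.

210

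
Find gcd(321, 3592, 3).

1

gcd(3592, 321):
  3592 = 11*321 + 61
  321 = 5*61 + 16
  61 = 3*16 + 13
  16 = 1*13 + 3
  13 = 4*3 + 1
  3 = 3*1
so gcd(3592, 321) = 1.
gcd(1, 3) = 1.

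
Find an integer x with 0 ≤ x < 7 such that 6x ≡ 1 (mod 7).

6

gcd(7, 6) = 1.
By Bézout, 6×(-1) + 7×(1) = 1.
So 6×-1 ≡ 1 (mod 7), and -1 mod 7 = 6.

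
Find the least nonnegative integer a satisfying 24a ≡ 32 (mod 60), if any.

no solution

gcd(60, 24):
  60 = 2*24 + 12
  24 = 2*12
so gcd(60, 24) = 12.
12 does not divide 32, so the congruence has no solution.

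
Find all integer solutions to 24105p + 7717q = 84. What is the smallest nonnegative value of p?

gcd(24105, 7717) = 1.
1 divides 84, so solutions exist.
By Bézout, 24105*(817) + 7717*(-2552) = 1.
Scale by 84/1 = 84: (p₀, q₀) = (68628, -214368).
General solution: p = 68628 + 7717t, q = -214368 - 24105t for integer t.
p ≥ 0: smallest is 68628 mod 7717 = 6892 (at t = -8), with q = -21528.

6892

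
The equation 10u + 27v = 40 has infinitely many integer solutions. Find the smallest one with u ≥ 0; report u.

4

gcd(27, 10) = 1.
1 divides 40, so solutions exist.
By Bézout, 10×(-8) + 27×(3) = 1.
Scale by 40/1 = 40: (u₀, v₀) = (-320, 120).
General solution: u = -320 + 27t, v = 120 - 10t for integer t.
u ≥ 0: smallest is -320 mod 27 = 4 (at t = 12), with v = 0.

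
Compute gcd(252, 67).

1

gcd(252, 67):
  252 = 3×67 + 51
  67 = 1×51 + 16
  51 = 3×16 + 3
  16 = 5×3 + 1
  3 = 3×1
so gcd(252, 67) = 1.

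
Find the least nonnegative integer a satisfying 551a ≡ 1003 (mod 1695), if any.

1583

gcd(1695, 551) = 1  (1695 = 3*551 + 42, 551 = 13*42 + 5, 42 = 8*5 + 2, 5 = 2*2 + 1, 2 = 2*1).
1 divides 1003, so solutions exist.
Back-substituting, 551*(686) + 1695*(-223) = 1.
So 551*(686) ≡ 1 (mod 1695); multiply by 1003: a ≡ 688058 (mod 1695).
Smallest nonnegative: a = 688058 mod 1695 = 1583.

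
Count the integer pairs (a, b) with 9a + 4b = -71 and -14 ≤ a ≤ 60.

gcd(9, 4) = 1.
By Bézout, 9*(1) + 4*(-2) = 1.
Particular solution: (1, -20).
General solution: a = 1 + 4t, b = -20 - 9t for integer t.
-14 ≤ 1 + 4t ≤ 60 gives t ∈ [-3, 14], which is 18 values.

18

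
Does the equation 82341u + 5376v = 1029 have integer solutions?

yes

gcd(82341, 5376) = 21  (82341 = 15·5376 + 1701, 5376 = 3·1701 + 273, 1701 = 6·273 + 63, 273 = 4·63 + 21, 63 = 3·21).
21 divides 1029, so integer solutions exist.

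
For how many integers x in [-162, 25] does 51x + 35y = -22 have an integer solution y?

5

gcd(51, 35):
  51 = 1×35 + 16
  35 = 2×16 + 3
  16 = 5×3 + 1
  3 = 3×1
so gcd(51, 35) = 1.
Back-substitute for Bézout coefficients:
  1 = 16 - 5×3
  ... = 51×(11) + 35×(-16)
Scale by -22: particular solution (-242, 352); reduce x mod 35: (3, -5).
General solution: x = 3 + 35t, y = -5 - 51t for integer t.
-162 ≤ 3 + 35t ≤ 25 gives t ∈ [-4, 0], which is 5 values.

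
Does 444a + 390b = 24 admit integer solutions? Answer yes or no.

yes

gcd(444, 390):
  444 = 1·390 + 54
  390 = 7·54 + 12
  54 = 4·12 + 6
  12 = 2·6
so gcd(444, 390) = 6.
6 divides 24, so integer solutions exist.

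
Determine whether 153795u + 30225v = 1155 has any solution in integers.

yes

gcd(153795, 30225):
  153795 = 5×30225 + 2670
  30225 = 11×2670 + 855
  2670 = 3×855 + 105
  855 = 8×105 + 15
  105 = 7×15
so gcd(153795, 30225) = 15.
15 divides 1155, so integer solutions exist.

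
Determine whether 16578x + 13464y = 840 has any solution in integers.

gcd(16578, 13464) = 18  (16578 = 1*13464 + 3114, 13464 = 4*3114 + 1008, 3114 = 3*1008 + 90, 1008 = 11*90 + 18, 90 = 5*18).
18 does not divide 840 (remainder 12), so no integer solutions.

no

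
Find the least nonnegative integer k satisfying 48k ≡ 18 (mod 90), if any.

6

gcd(90, 48):
  90 = 1×48 + 42
  48 = 1×42 + 6
  42 = 7×6
so gcd(90, 48) = 6.
6 divides 18, so solutions exist.
Back-substitute for Bézout coefficients:
  6 = 48 - 1×42
  ... = 48×(2) + 90×(-1)
So 48×(2) ≡ 6 (mod 90); multiply by 3: k ≡ 6 (mod 15).
Smallest nonnegative: k = 6 mod 15 = 6.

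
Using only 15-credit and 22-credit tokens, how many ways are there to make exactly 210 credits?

Need nonnegative integers with 15j + 22k = 210.
gcd(15, 22) = 1, and 15·(3) + 22·(-2) = 1.
So (j₀, k₀) = (630, -420); general j = 630 + 22t, k = -420 - 15t.
j ≥ 0 ⇒ t ≥ -28; k ≥ 0 ⇒ t ≤ -28. That's 1 value of t.

1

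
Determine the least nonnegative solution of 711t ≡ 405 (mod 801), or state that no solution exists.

40

gcd(801, 711) = 9.
9 divides 405, so solutions exist.
By Bézout, 711×(-9) + 801×(8) = 9.
So 711×(-9) ≡ 9 (mod 801); multiply by 45: t ≡ -405 (mod 89).
Smallest nonnegative: t = -405 mod 89 = 40.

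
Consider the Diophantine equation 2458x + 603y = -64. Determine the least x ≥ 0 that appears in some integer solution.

gcd(2458, 603):
  2458 = 4*603 + 46
  603 = 13*46 + 5
  46 = 9*5 + 1
  5 = 5*1
so gcd(2458, 603) = 1.
1 divides -64, so solutions exist.
Back-substitute for Bézout coefficients:
  1 = 46 - 9*5
  ... = 2458*(118) + 603*(-481)
Scale by -64/1 = -64: (x₀, y₀) = (-7552, 30784).
General solution: x = -7552 + 603t, y = 30784 - 2458t for integer t.
x ≥ 0: smallest is -7552 mod 603 = 287 (at t = 13), with y = -1170.

287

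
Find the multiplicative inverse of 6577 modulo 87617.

78052

gcd(87617, 6577):
  87617 = 13*6577 + 2116
  6577 = 3*2116 + 229
  2116 = 9*229 + 55
  229 = 4*55 + 9
  55 = 6*9 + 1
  9 = 9*1
so gcd(87617, 6577) = 1.
Back-substitute for Bézout coefficients:
  1 = 55 - 6*9
  ... = 6577*(-9565) + 87617*(718)
So 6577*-9565 ≡ 1 (mod 87617), and -9565 mod 87617 = 78052.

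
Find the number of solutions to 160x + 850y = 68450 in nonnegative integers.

5

gcd(850, 160):
  850 = 5*160 + 50
  160 = 3*50 + 10
  50 = 5*10
so gcd(850, 160) = 10.
Back-substitute for Bézout coefficients:
  10 = 160 - 3*50
  ... = 160*(16) + 850*(-3)
Scale by 6845: one solution is (109520, -20535). Reduce x mod 85: (40, 73).
General: x = 40 + 85t, y = 73 - 16t.
x ≥ 0 ⇒ t ≥ 0; y ≥ 0 ⇒ t ≤ 4. So t ∈ [0, 4]: 5 solutions.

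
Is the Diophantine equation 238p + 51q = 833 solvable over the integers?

yes

gcd(238, 51):
  238 = 4*51 + 34
  51 = 1*34 + 17
  34 = 2*17
so gcd(238, 51) = 17.
17 divides 833, so integer solutions exist.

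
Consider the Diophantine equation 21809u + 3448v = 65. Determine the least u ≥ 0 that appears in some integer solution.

809

gcd(21809, 3448):
  21809 = 6*3448 + 1121
  3448 = 3*1121 + 85
  1121 = 13*85 + 16
  85 = 5*16 + 5
  16 = 3*5 + 1
  5 = 5*1
so gcd(21809, 3448) = 1.
1 divides 65, so solutions exist.
Back-substitute for Bézout coefficients:
  1 = 16 - 3*5
  ... = 21809*(649) + 3448*(-4105)
Scale by 65/1 = 65: (u₀, v₀) = (42185, -266825).
General solution: u = 42185 + 3448t, v = -266825 - 21809t for integer t.
u ≥ 0: smallest is 42185 mod 3448 = 809 (at t = -12), with v = -5117.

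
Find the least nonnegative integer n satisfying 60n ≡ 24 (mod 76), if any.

gcd(76, 60) = 4  (76 = 1×60 + 16, 60 = 3×16 + 12, 16 = 1×12 + 4, 12 = 3×4).
4 divides 24, so solutions exist.
Back-substituting, 60×(-5) + 76×(4) = 4.
So 60×(-5) ≡ 4 (mod 76); multiply by 6: n ≡ -30 (mod 19).
Smallest nonnegative: n = -30 mod 19 = 8.

8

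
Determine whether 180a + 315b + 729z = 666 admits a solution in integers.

gcd(315, 180):
  315 = 1×180 + 135
  180 = 1×135 + 45
  135 = 3×45
so gcd(315, 180) = 45.
gcd(45, 729) = 9.
9 divides 666, so integer solutions exist.

yes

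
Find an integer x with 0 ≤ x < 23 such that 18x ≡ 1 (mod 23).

gcd(23, 18) = 1  (23 = 1×18 + 5, 18 = 3×5 + 3, 5 = 1×3 + 2, 3 = 1×2 + 1, 2 = 2×1).
Back-substituting, 18×(9) + 23×(-7) = 1.
So 18×9 ≡ 1 (mod 23), and 9 mod 23 = 9.

9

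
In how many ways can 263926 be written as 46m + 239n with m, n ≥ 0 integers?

gcd(239, 46) = 1  (239 = 5×46 + 9, 46 = 5×9 + 1, 9 = 9×1).
Back-substituting, 46×(26) + 239×(-5) = 1.
Scale by 263926: one solution is (6862076, -1319630). Reduce m mod 239: (147, 1076).
General: m = 147 + 239t, n = 1076 - 46t.
m ≥ 0 ⇒ t ≥ 0; n ≥ 0 ⇒ t ≤ 23. So t ∈ [0, 23]: 24 solutions.

24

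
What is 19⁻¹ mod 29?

gcd(29, 19) = 1.
By Bézout, 19*(-3) + 29*(2) = 1.
So 19*-3 ≡ 1 (mod 29), and -3 mod 29 = 26.

26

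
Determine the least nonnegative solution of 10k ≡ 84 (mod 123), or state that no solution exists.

gcd(123, 10) = 1  (123 = 12×10 + 3, 10 = 3×3 + 1, 3 = 3×1).
1 divides 84, so solutions exist.
Back-substituting, 10×(37) + 123×(-3) = 1.
So 10×(37) ≡ 1 (mod 123); multiply by 84: k ≡ 3108 (mod 123).
Smallest nonnegative: k = 3108 mod 123 = 33.

33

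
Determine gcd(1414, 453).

gcd(1414, 453) = 1  (1414 = 3×453 + 55, 453 = 8×55 + 13, 55 = 4×13 + 3, 13 = 4×3 + 1, 3 = 3×1).

1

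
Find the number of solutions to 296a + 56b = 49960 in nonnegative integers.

24

gcd(296, 56) = 8  (296 = 5·56 + 16, 56 = 3·16 + 8, 16 = 2·8).
Back-substituting, 296·(-3) + 56·(16) = 8.
Scale by 6245: one solution is (-18735, 99920). Reduce a mod 7: (4, 871).
General: a = 4 + 7t, b = 871 - 37t.
a ≥ 0 ⇒ t ≥ 0; b ≥ 0 ⇒ t ≤ 23. So t ∈ [0, 23]: 24 solutions.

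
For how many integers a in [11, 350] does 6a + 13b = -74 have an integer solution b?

26

gcd(13, 6) = 1  (13 = 2×6 + 1, 6 = 6×1).
Back-substituting, 6×(-2) + 13×(1) = 1.
Scale by -74: particular solution (148, -74); reduce a mod 13: (5, -8).
General solution: a = 5 + 13t, b = -8 - 6t for integer t.
11 ≤ 5 + 13t ≤ 350 gives t ∈ [1, 26], which is 26 values.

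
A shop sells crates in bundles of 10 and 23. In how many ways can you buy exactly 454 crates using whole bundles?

2

Need nonnegative integers with 10j + 23k = 454.
gcd(10, 23) = 1, and 10·(7) + 23·(-3) = 1.
So (j₀, k₀) = (3178, -1362); general j = 3178 + 23t, k = -1362 - 10t.
j ≥ 0 ⇒ t ≥ -138; k ≥ 0 ⇒ t ≤ -137. That's 2 values of t.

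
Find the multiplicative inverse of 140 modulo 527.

gcd(527, 140):
  527 = 3*140 + 107
  140 = 1*107 + 33
  107 = 3*33 + 8
  33 = 4*8 + 1
  8 = 8*1
so gcd(527, 140) = 1.
Back-substitute for Bézout coefficients:
  1 = 33 - 4*8
  ... = 140*(64) + 527*(-17)
So 140*64 ≡ 1 (mod 527), and 64 mod 527 = 64.

64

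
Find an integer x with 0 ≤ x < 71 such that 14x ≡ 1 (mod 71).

66

gcd(71, 14) = 1.
By Bézout, 14·(-5) + 71·(1) = 1.
So 14·-5 ≡ 1 (mod 71), and -5 mod 71 = 66.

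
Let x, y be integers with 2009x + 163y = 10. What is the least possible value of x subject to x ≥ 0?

gcd(2009, 163):
  2009 = 12×163 + 53
  163 = 3×53 + 4
  53 = 13×4 + 1
  4 = 4×1
so gcd(2009, 163) = 1.
1 divides 10, so solutions exist.
Back-substitute for Bézout coefficients:
  1 = 53 - 13×4
  ... = 2009×(40) + 163×(-493)
Scale by 10/1 = 10: (x₀, y₀) = (400, -4930).
General solution: x = 400 + 163t, y = -4930 - 2009t for integer t.
x ≥ 0: smallest is 400 mod 163 = 74 (at t = -2), with y = -912.

74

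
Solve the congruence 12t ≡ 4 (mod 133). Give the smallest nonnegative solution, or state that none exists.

89

gcd(133, 12):
  133 = 11*12 + 1
  12 = 12*1
so gcd(133, 12) = 1.
1 divides 4, so solutions exist.
Back-substitute for Bézout coefficients:
  1 = 133 - 11*12
  ... = 12*(-11) + 133*(1)
So 12*(-11) ≡ 1 (mod 133); multiply by 4: t ≡ -44 (mod 133).
Smallest nonnegative: t = -44 mod 133 = 89.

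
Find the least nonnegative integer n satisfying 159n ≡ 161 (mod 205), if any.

gcd(205, 159):
  205 = 1×159 + 46
  159 = 3×46 + 21
  46 = 2×21 + 4
  21 = 5×4 + 1
  4 = 4×1
so gcd(205, 159) = 1.
1 divides 161, so solutions exist.
Back-substitute for Bézout coefficients:
  1 = 21 - 5×4
  ... = 159×(49) + 205×(-38)
So 159×(49) ≡ 1 (mod 205); multiply by 161: n ≡ 7889 (mod 205).
Smallest nonnegative: n = 7889 mod 205 = 99.

99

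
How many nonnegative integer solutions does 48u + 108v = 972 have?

3

gcd(108, 48):
  108 = 2*48 + 12
  48 = 4*12
so gcd(108, 48) = 12.
Back-substitute for Bézout coefficients:
  12 = 108 - 2*48
  ... = 48*(-2) + 108*(1)
Scale by 81: one solution is (-162, 81). Reduce u mod 9: (0, 9).
General: u = 0 + 9t, v = 9 - 4t.
u ≥ 0 ⇒ t ≥ 0; v ≥ 0 ⇒ t ≤ 2. So t ∈ [0, 2]: 3 solutions.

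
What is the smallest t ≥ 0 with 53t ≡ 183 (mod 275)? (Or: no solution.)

gcd(275, 53) = 1  (275 = 5×53 + 10, 53 = 5×10 + 3, 10 = 3×3 + 1, 3 = 3×1).
1 divides 183, so solutions exist.
Back-substituting, 53×(-83) + 275×(16) = 1.
So 53×(-83) ≡ 1 (mod 275); multiply by 183: t ≡ -15189 (mod 275).
Smallest nonnegative: t = -15189 mod 275 = 211.

211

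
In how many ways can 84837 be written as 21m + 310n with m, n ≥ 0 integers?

gcd(310, 21) = 1  (310 = 14*21 + 16, 21 = 1*16 + 5, 16 = 3*5 + 1, 5 = 5*1).
Back-substituting, 21*(-59) + 310*(4) = 1.
Scale by 84837: one solution is (-5005383, 339348). Reduce m mod 310: (187, 261).
General: m = 187 + 310t, n = 261 - 21t.
m ≥ 0 ⇒ t ≥ 0; n ≥ 0 ⇒ t ≤ 12. So t ∈ [0, 12]: 13 solutions.

13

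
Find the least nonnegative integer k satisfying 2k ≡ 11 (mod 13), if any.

12

gcd(13, 2) = 1.
1 divides 11, so solutions exist.
By Bézout, 2×(-6) + 13×(1) = 1.
So 2×(-6) ≡ 1 (mod 13); multiply by 11: k ≡ -66 (mod 13).
Smallest nonnegative: k = -66 mod 13 = 12.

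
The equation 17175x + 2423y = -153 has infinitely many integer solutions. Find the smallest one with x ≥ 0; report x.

2026

gcd(17175, 2423) = 1.
1 divides -153, so solutions exist.
By Bézout, 17175·(351) + 2423·(-2488) = 1.
Scale by -153/1 = -153: (x₀, y₀) = (-53703, 380664).
General solution: x = -53703 + 2423t, y = 380664 - 17175t for integer t.
x ≥ 0: smallest is -53703 mod 2423 = 2026 (at t = 23), with y = -14361.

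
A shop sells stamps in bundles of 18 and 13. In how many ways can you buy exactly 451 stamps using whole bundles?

Need nonnegative integers with 18j + 13k = 451.
gcd(18, 13) = 1, and 18·(-5) + 13·(7) = 1.
So (j₀, k₀) = (-2255, 3157); general j = -2255 + 13t, k = 3157 - 18t.
j ≥ 0 ⇒ t ≥ 174; k ≥ 0 ⇒ t ≤ 175. That's 2 values of t.

2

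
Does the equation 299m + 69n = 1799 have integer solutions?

no

gcd(299, 69) = 23.
23 does not divide 1799 (remainder 5), so no integer solutions.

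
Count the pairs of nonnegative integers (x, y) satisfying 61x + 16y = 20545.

21

gcd(61, 16) = 1  (61 = 3×16 + 13, 16 = 1×13 + 3, 13 = 4×3 + 1, 3 = 3×1).
Back-substituting, 61×(5) + 16×(-19) = 1.
Scale by 20545: one solution is (102725, -390355). Reduce x mod 16: (5, 1265).
General: x = 5 + 16t, y = 1265 - 61t.
x ≥ 0 ⇒ t ≥ 0; y ≥ 0 ⇒ t ≤ 20. So t ∈ [0, 20]: 21 solutions.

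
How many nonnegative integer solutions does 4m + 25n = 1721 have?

17

gcd(25, 4) = 1.
By Bézout, 4*(-6) + 25*(1) = 1.
One solution: (24, 65).
General: m = 24 + 25t, n = 65 - 4t.
m ≥ 0 ⇒ t ≥ 0; n ≥ 0 ⇒ t ≤ 16. So t ∈ [0, 16]: 17 solutions.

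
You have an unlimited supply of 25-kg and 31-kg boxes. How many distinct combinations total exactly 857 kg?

Need nonnegative integers with 25j + 31k = 857.
gcd(25, 31) = 1, and 25·(5) + 31·(-4) = 1.
So (j₀, k₀) = (4285, -3428); general j = 4285 + 31t, k = -3428 - 25t.
j ≥ 0 ⇒ t ≥ -138; k ≥ 0 ⇒ t ≤ -138. That's 1 value of t.

1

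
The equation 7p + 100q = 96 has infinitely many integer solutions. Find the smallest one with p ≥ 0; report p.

28

gcd(100, 7) = 1  (100 = 14×7 + 2, 7 = 3×2 + 1, 2 = 2×1).
1 divides 96, so solutions exist.
Back-substituting, 7×(43) + 100×(-3) = 1.
Scale by 96/1 = 96: (p₀, q₀) = (4128, -288).
General solution: p = 4128 + 100t, q = -288 - 7t for integer t.
p ≥ 0: smallest is 4128 mod 100 = 28 (at t = -41), with q = -1.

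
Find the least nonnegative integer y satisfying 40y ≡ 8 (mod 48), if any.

5

gcd(48, 40) = 8  (48 = 1×40 + 8, 40 = 5×8).
8 divides 8, so solutions exist.
Back-substituting, 40×(-1) + 48×(1) = 8.
So 40×(-1) ≡ 8 (mod 48); multiply by 1: y ≡ -1 (mod 6).
Smallest nonnegative: y = -1 mod 6 = 5.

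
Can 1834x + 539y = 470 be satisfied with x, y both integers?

gcd(1834, 539) = 7.
7 does not divide 470 (remainder 1), so no integer solutions.

no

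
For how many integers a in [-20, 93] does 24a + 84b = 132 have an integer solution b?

gcd(84, 24):
  84 = 3·24 + 12
  24 = 2·12
so gcd(84, 24) = 12.
Back-substitute for Bézout coefficients:
  12 = 84 - 3·24
  ... = 24·(-3) + 84·(1)
Scale by 11: particular solution (-33, 11); reduce a mod 7: (2, 1).
General solution: a = 2 + 7t, b = 1 - 2t for integer t.
-20 ≤ 2 + 7t ≤ 93 gives t ∈ [-3, 13], which is 17 values.

17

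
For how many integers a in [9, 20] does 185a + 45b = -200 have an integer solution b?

1

gcd(185, 45) = 5.
By Bézout, 185·(1) + 45·(-4) = 5.
Particular solution: (5, -25).
General solution: a = 5 + 9t, b = -25 - 37t for integer t.
9 ≤ 5 + 9t ≤ 20 gives t ∈ [1, 1], which is 1 value.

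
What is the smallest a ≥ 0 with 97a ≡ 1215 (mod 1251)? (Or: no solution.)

954

gcd(1251, 97) = 1.
1 divides 1215, so solutions exist.
By Bézout, 97*(-374) + 1251*(29) = 1.
So 97*(-374) ≡ 1 (mod 1251); multiply by 1215: a ≡ -454410 (mod 1251).
Smallest nonnegative: a = -454410 mod 1251 = 954.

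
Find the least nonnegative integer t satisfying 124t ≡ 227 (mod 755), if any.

gcd(755, 124) = 1.
1 divides 227, so solutions exist.
By Bézout, 124×(274) + 755×(-45) = 1.
So 124×(274) ≡ 1 (mod 755); multiply by 227: t ≡ 62198 (mod 755).
Smallest nonnegative: t = 62198 mod 755 = 288.

288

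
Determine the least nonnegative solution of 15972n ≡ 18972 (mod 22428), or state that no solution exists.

1140

gcd(22428, 15972):
  22428 = 1×15972 + 6456
  15972 = 2×6456 + 3060
  6456 = 2×3060 + 336
  3060 = 9×336 + 36
  336 = 9×36 + 12
  36 = 3×12
so gcd(22428, 15972) = 12.
12 divides 18972, so solutions exist.
Back-substitute for Bézout coefficients:
  12 = 336 - 9×36
  ... = 15972×(-601) + 22428×(428)
So 15972×(-601) ≡ 12 (mod 22428); multiply by 1581: n ≡ -950181 (mod 1869).
Smallest nonnegative: n = -950181 mod 1869 = 1140.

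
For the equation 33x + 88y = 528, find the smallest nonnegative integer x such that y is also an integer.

gcd(88, 33):
  88 = 2*33 + 22
  33 = 1*22 + 11
  22 = 2*11
so gcd(88, 33) = 11.
11 divides 528, so solutions exist.
Back-substitute for Bézout coefficients:
  11 = 33 - 1*22
  ... = 33*(3) + 88*(-1)
Scale by 528/11 = 48: (x₀, y₀) = (144, -48).
General solution: x = 144 + 8t, y = -48 - 3t for integer t.
x ≥ 0: smallest is 144 mod 8 = 0 (at t = -18), with y = 6.

0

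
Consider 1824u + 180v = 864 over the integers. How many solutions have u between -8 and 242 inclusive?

16

gcd(1824, 180) = 12  (1824 = 10×180 + 24, 180 = 7×24 + 12, 24 = 2×12).
Back-substituting, 1824×(-7) + 180×(71) = 12.
Scale by 72: particular solution (-504, 5112); reduce u mod 15: (6, -56).
General solution: u = 6 + 15t, v = -56 - 152t for integer t.
-8 ≤ 6 + 15t ≤ 242 gives t ∈ [0, 15], which is 16 values.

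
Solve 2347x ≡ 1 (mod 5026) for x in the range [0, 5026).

gcd(5026, 2347) = 1.
By Bézout, 2347·(-1529) + 5026·(714) = 1.
So 2347·-1529 ≡ 1 (mod 5026), and -1529 mod 5026 = 3497.

3497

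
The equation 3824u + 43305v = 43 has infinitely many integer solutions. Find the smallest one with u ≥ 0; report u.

gcd(43305, 3824):
  43305 = 11*3824 + 1241
  3824 = 3*1241 + 101
  1241 = 12*101 + 29
  101 = 3*29 + 14
  29 = 2*14 + 1
  14 = 14*1
so gcd(43305, 3824) = 1.
1 divides 43, so solutions exist.
Back-substitute for Bézout coefficients:
  1 = 29 - 2*14
  ... = 3824*(-3001) + 43305*(265)
Scale by 43/1 = 43: (u₀, v₀) = (-129043, 11395).
General solution: u = -129043 + 43305t, v = 11395 - 3824t for integer t.
u ≥ 0: smallest is -129043 mod 43305 = 872 (at t = 3), with v = -77.

872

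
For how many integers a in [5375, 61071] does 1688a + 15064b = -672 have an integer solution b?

gcd(15064, 1688) = 8  (15064 = 8×1688 + 1560, 1688 = 1×1560 + 128, 1560 = 12×128 + 24, 128 = 5×24 + 8, 24 = 3×8).
Back-substituting, 1688×(589) + 15064×(-66) = 8.
Scale by -84: particular solution (-49476, 5544); reduce a mod 1883: (1365, -153).
General solution: a = 1365 + 1883t, b = -153 - 211t for integer t.
5375 ≤ 1365 + 1883t ≤ 61071 gives t ∈ [3, 31], which is 29 values.

29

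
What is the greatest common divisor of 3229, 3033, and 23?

gcd(3229, 3033) = 1.
gcd(1, 23) = 1.

1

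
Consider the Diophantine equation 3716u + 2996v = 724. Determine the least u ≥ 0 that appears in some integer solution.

gcd(3716, 2996):
  3716 = 1·2996 + 720
  2996 = 4·720 + 116
  720 = 6·116 + 24
  116 = 4·24 + 20
  24 = 1·20 + 4
  20 = 5·4
so gcd(3716, 2996) = 4.
4 divides 724, so solutions exist.
Back-substitute for Bézout coefficients:
  4 = 24 - 1·20
  ... = 3716·(129) + 2996·(-160)
Scale by 724/4 = 181: (u₀, v₀) = (23349, -28960).
General solution: u = 23349 + 749t, v = -28960 - 929t for integer t.
u ≥ 0: smallest is 23349 mod 749 = 130 (at t = -31), with v = -161.

130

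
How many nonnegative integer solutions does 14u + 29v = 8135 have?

gcd(29, 14) = 1  (29 = 2*14 + 1, 14 = 14*1).
Back-substituting, 14*(-2) + 29*(1) = 1.
Scale by 8135: one solution is (-16270, 8135). Reduce u mod 29: (28, 267).
General: u = 28 + 29t, v = 267 - 14t.
u ≥ 0 ⇒ t ≥ 0; v ≥ 0 ⇒ t ≤ 19. So t ∈ [0, 19]: 20 solutions.

20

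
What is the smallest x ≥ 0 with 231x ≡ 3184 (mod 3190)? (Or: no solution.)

no solution

gcd(3190, 231) = 11.
11 does not divide 3184, so the congruence has no solution.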